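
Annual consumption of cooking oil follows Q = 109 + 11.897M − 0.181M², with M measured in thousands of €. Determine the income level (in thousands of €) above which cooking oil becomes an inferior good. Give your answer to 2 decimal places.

dQ/dM = 11.897 − 0.362M.
The good is inferior where dQ/dM < 0. Setting dQ/dM = 0 gives M = 11.897 / 0.362 = 32.86.

32.86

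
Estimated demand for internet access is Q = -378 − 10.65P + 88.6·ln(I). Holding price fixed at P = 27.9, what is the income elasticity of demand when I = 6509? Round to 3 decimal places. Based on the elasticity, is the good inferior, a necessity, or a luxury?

At P = 27.9, I = 6509: Q = 102.856.
Holding P constant, ∂Q/∂I = 88.6/I = 0.0136119.
η_I = (∂Q/∂I)·(I/Q) = 0.0136119 × (6509/102.856) = 0.861.
Since 0 < η < 1, this is a necessity.

0.861 (necessity)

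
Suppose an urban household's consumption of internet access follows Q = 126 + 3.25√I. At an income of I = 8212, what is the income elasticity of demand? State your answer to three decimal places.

At I = 8212: Q = 420.515.
dQ/dI = 3.25/(2√I) = 0.017932 at this income.
η = (dQ/dI)·(I/Q) = 0.017932 × (8212/420.515) = 0.350.

0.350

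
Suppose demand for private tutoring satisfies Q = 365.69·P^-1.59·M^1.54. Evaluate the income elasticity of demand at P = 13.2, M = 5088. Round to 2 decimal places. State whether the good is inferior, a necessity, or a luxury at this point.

For a multiplicative demand Q = A·P^α·M^β, the income elasticity is β everywhere.
Here β = 1.54, so η = 1.54.
Since η > 1, this is a luxury.

1.54 (luxury)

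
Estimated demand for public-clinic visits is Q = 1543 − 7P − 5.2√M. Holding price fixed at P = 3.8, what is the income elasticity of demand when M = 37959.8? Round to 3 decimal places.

At P = 3.8, M = 37959.8: Q = 503.270.
Holding P constant, ∂Q/∂M = -5.2/(2√M) = -0.0133448.
η_M = (∂Q/∂M)·(M/Q) = -0.0133448 × (37959.8/503.270) = -1.007.

-1.007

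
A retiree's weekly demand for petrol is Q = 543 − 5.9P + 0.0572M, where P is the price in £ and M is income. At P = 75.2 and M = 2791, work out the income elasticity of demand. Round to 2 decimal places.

0.62

At P = 75.2, M = 2791: Q = 258.965.
Holding P constant, ∂Q/∂M = 0.0572.
η_M = (∂Q/∂M)·(M/Q) = 0.0572 × (2791/258.965) = 0.62.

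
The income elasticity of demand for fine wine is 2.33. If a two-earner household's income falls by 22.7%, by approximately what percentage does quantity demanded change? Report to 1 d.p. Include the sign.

-52.9%

%ΔQ ≈ η × %ΔI = 2.33 × (-22.7%) = -52.9%.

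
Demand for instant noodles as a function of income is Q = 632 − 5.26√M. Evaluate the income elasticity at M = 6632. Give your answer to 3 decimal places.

-1.052

At M = 6632: Q = 203.641.
dQ/dM = -5.26/(2√M) = -0.0322949 at this income.
η = (dQ/dM)·(M/Q) = -0.0322949 × (6632/203.641) = -1.052.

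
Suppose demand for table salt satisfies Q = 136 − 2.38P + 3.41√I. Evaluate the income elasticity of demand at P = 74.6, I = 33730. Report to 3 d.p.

0.536

At P = 74.6, I = 33730: Q = 584.723.
Holding P constant, ∂Q/∂I = 3.41/(2√I) = 0.0092836.
η_I = (∂Q/∂I)·(I/Q) = 0.0092836 × (33730/584.723) = 0.536.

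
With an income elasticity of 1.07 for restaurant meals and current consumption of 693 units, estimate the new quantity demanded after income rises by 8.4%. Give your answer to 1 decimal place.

%ΔQ ≈ η × %ΔI = 1.07 × 8.4% = 8.988%.
New Q ≈ 693 × (1 + 0.08988) = 755.3.

755.3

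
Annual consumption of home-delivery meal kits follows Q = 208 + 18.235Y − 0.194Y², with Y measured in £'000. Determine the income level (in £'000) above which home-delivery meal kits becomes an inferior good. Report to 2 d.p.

dQ/dY = 18.235 − 0.388Y.
The good is inferior where dQ/dY < 0. Setting dQ/dY = 0 gives Y = 18.235 / 0.388 = 47.00.

47.00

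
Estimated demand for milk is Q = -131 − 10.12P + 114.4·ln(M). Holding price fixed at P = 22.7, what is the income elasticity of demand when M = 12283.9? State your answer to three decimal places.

At P = 22.7, M = 12283.9: Q = 716.472.
Holding P constant, ∂Q/∂M = 114.4/M = 0.009313.
η_M = (∂Q/∂M)·(M/Q) = 0.009313 × (12283.9/716.472) = 0.160.

0.160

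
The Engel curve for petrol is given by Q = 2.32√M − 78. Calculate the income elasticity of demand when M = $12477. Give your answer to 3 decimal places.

0.715

At M = 12477: Q = 181.145.
dQ/dM = 2.32/(2√M) = 0.0103849 at this income.
η = (dQ/dM)·(M/Q) = 0.0103849 × (12477/181.145) = 0.715.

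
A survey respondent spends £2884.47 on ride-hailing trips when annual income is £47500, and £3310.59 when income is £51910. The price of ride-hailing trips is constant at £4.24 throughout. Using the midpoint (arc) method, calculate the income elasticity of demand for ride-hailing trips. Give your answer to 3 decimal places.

1.551

With a constant price, Q₁ = 2884.47/4.24 = 680.300 and Q₂ = 3310.59/4.24 = 780.800 (equivalently, work directly with expenditure since P cancels).
Midpoint %ΔQ = (3310.59 − 2884.47)/3097.53 = 0.13757; midpoint %ΔI = (51910 − 47500)/49705 = 0.08872.
η = 0.13757 / 0.08872 = 1.551.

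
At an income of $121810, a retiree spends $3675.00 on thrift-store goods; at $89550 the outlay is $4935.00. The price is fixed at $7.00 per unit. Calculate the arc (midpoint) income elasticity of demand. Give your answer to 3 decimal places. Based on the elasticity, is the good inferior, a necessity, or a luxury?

-0.959 (inferior good)

With a constant price, Q₁ = 3675.00/7.00 = 525.000 and Q₂ = 4935.00/7.00 = 705.000 (equivalently, work directly with expenditure since P cancels).
Midpoint %ΔQ = (4935.00 − 3675.00)/4305.00 = 0.29268; midpoint %ΔI = (89550 − 121810)/105680 = -0.30526.
η = 0.29268 / -0.30526 = -0.959.
η < 0 ⇒ inferior good.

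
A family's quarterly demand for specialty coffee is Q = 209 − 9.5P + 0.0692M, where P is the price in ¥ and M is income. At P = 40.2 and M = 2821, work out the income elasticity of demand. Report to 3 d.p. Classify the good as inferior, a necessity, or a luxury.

At P = 40.2, M = 2821: Q = 22.313.
Holding P constant, ∂Q/∂M = 0.0692.
η_M = (∂Q/∂M)·(M/Q) = 0.0692 × (2821/22.313) = 8.749.
Since η > 1, this is a luxury.

8.749 (luxury)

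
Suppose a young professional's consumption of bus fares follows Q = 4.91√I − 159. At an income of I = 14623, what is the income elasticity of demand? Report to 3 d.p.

At I = 14623: Q = 434.745.
dQ/dI = 4.91/(2√I) = 0.0203017 at this income.
η = (dQ/dI)·(I/Q) = 0.0203017 × (14623/434.745) = 0.683.

0.683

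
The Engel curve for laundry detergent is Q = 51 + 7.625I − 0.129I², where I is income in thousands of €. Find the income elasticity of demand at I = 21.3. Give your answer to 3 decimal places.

0.293

At I = 21.3: Q = 154.8865.
dQ/dI = 7.625 − 0.258I = 2.12960.
η = (dQ/dI)·(I/Q) = 2.12960 × (21.3/154.8865) = 0.293.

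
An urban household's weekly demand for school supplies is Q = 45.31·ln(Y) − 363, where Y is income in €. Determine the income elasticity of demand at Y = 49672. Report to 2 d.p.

0.36

At Y = 49672: Q = 126.946.
dQ/dY = 45.31/Y = 0.000912184 at this income.
η = (dQ/dY)·(Y/Q) = 0.000912184 × (49672/126.946) = 0.36.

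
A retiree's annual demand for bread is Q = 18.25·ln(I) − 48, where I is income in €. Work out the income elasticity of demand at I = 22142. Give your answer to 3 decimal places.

At I = 22142: Q = 134.595.
dQ/dI = 18.25/I = 0.000824225 at this income.
η = (dQ/dI)·(I/Q) = 0.000824225 × (22142/134.595) = 0.136.

0.136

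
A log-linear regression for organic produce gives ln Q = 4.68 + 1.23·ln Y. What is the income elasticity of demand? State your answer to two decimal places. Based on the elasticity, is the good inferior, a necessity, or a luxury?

1.23 (luxury)

In a log-linear demand, the coefficient on ln Y is the income elasticity.
So η = 1.23.
η > 1 ⇒ luxury.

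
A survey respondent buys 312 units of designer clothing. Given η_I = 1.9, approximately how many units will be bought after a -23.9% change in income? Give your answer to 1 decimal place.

170.3

%ΔQ ≈ η × %ΔI = 1.9 × (-23.9%) = -45.41%.
New Q ≈ 312 × (1 − 0.4541) = 170.3.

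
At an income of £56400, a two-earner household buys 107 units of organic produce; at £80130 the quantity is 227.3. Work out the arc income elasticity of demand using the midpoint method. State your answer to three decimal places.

ΔQ = 227.3 − 107 = 120.3; midpoint Q̄ = (107 + 227.3)/2 = 167.15.
ΔI = 80130 − 56400 = 23730; midpoint Ī = (56400 + 80130)/2 = 68265.
η = (ΔQ/Q̄) ÷ (ΔI/Ī) = (120.3/167.15) ÷ (23730/68265) = 2.070.

2.070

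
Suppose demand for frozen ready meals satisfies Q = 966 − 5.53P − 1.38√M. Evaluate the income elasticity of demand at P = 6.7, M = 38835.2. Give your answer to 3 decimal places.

-0.207

At P = 6.7, M = 38835.2: Q = 656.997.
Holding P constant, ∂Q/∂M = -1.38/(2√M) = -0.00350136.
η_M = (∂Q/∂M)·(M/Q) = -0.00350136 × (38835.2/656.997) = -0.207.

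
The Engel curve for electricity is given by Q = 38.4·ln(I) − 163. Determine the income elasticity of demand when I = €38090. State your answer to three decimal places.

At I = 38090: Q = 242.032.
dQ/dI = 38.4/I = 0.00100814 at this income.
η = (dQ/dI)·(I/Q) = 0.00100814 × (38090/242.032) = 0.159.

0.159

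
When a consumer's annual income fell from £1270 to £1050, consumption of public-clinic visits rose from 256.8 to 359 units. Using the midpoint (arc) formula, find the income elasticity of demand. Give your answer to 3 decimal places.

-1.750

ΔQ = 359 − 256.8 = 102.2; midpoint Q̄ = (256.8 + 359)/2 = 307.9.
ΔI = 1050 − 1270 = -220; midpoint Ī = (1270 + 1050)/2 = 1160.
η = (ΔQ/Q̄) ÷ (ΔI/Ī) = (102.2/307.9) ÷ (-220/1160) = -1.750.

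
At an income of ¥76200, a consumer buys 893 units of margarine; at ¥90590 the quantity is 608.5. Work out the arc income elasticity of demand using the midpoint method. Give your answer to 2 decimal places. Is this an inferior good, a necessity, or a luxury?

ΔQ = 608.5 − 893 = -284.5; midpoint Q̄ = (893 + 608.5)/2 = 750.75.
ΔI = 90590 − 76200 = 14390; midpoint Ī = (76200 + 90590)/2 = 83395.
η = (ΔQ/Q̄) ÷ (ΔI/Ī) = (-284.5/750.75) ÷ (14390/83395) = -2.20.
η < 0 ⇒ inferior good.

-2.20 (inferior good)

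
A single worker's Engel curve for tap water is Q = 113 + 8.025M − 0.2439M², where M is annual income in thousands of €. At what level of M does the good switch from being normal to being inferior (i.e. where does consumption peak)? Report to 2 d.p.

16.45

dQ/dM = 8.025 − 0.4878M.
The good is inferior where dQ/dM < 0. Setting dQ/dM = 0 gives M = 8.025 / 0.4878 = 16.45.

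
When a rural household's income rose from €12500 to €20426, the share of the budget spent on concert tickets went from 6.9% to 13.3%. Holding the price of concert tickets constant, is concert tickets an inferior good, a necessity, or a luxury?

luxury

The budget share rises as income rises, so η > 1.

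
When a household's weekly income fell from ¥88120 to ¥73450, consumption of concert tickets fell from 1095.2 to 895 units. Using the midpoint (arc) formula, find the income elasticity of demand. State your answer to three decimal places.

1.108

ΔQ = 895 − 1095.2 = -200.2; midpoint Q̄ = (1095.2 + 895)/2 = 995.1.
ΔI = 73450 − 88120 = -14670; midpoint Ī = (88120 + 73450)/2 = 80785.
η = (ΔQ/Q̄) ÷ (ΔI/Ī) = (-200.2/995.1) ÷ (-14670/80785) = 1.108.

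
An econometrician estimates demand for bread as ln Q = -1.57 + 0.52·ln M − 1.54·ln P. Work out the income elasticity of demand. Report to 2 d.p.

In a log-linear demand, the coefficient on ln M is the income elasticity.
So η = 0.52.

0.52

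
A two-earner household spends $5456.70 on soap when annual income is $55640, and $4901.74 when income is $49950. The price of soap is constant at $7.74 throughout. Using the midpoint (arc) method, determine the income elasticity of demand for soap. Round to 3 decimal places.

0.994

With a constant price, Q₁ = 5456.70/7.74 = 705.000 and Q₂ = 4901.74/7.74 = 633.300 (equivalently, work directly with expenditure since P cancels).
Midpoint %ΔQ = (4901.74 − 5456.70)/5179.22 = -0.10715; midpoint %ΔI = (49950 − 55640)/52795 = -0.10778.
η = -0.10715 / -0.10778 = 0.994.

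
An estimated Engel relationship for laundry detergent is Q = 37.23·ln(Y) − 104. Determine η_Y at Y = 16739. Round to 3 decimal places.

At Y = 16739: Q = 258.080.
dQ/dY = 37.23/Y = 0.00222415 at this income.
η = (dQ/dY)·(Y/Q) = 0.00222415 × (16739/258.080) = 0.144.

0.144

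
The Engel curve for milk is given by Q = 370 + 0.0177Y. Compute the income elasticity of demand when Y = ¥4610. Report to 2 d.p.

0.18

At Y = 4610: Q = 451.597.
dQ/dY = 0.0177.
η = (dQ/dY)·(Y/Q) = 0.0177 × (4610/451.597) = 0.18.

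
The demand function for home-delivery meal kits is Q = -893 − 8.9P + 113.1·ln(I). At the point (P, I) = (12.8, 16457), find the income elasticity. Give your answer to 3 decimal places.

At P = 12.8, I = 16457: Q = 91.112.
Holding P constant, ∂Q/∂I = 113.1/I = 0.00687246.
η_I = (∂Q/∂I)·(I/Q) = 0.00687246 × (16457/91.112) = 1.241.

1.241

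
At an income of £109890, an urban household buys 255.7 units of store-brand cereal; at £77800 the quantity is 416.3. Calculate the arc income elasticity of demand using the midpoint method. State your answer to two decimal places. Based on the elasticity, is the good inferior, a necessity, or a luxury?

ΔQ = 416.3 − 255.7 = 160.6; midpoint Q̄ = (255.7 + 416.3)/2 = 336.
ΔI = 77800 − 109890 = -32090; midpoint Ī = (109890 + 77800)/2 = 93845.
η = (ΔQ/Q̄) ÷ (ΔI/Ī) = (160.6/336) ÷ (-32090/93845) = -1.40.
η < 0 ⇒ inferior good.

-1.40 (inferior good)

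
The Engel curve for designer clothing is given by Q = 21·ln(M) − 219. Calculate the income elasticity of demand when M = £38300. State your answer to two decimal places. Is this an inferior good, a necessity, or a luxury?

8.02 (luxury)

At M = 38300: Q = 2.617.
dQ/dM = 21/M = 0.000548303 at this income.
η = (dQ/dM)·(M/Q) = 0.000548303 × (38300/2.617) = 8.02.
Since η > 1, the good is a luxury.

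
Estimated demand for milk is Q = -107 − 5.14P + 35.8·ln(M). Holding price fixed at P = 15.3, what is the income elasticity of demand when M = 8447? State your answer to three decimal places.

0.259

At P = 15.3, M = 8447: Q = 138.046.
Holding P constant, ∂Q/∂M = 35.8/M = 0.00423819.
η_M = (∂Q/∂M)·(M/Q) = 0.00423819 × (8447/138.046) = 0.259.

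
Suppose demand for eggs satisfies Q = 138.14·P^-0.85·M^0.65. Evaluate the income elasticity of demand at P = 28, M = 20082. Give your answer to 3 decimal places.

For a multiplicative demand Q = A·P^α·M^β, the income elasticity is β everywhere.
Here β = 0.65, so η = 0.650.

0.650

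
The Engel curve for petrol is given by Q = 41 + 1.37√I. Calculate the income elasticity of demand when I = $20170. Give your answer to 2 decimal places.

At I = 20170: Q = 235.569.
dQ/dI = 1.37/(2√I) = 0.00482323 at this income.
η = (dQ/dI)·(I/Q) = 0.00482323 × (20170/235.569) = 0.41.

0.41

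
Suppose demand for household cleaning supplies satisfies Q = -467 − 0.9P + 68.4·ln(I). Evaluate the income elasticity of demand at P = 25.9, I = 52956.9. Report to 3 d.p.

At P = 25.9, I = 52956.9: Q = 253.693.
Holding P constant, ∂Q/∂I = 68.4/I = 0.00129162.
η_I = (∂Q/∂I)·(I/Q) = 0.00129162 × (52956.9/253.693) = 0.270.

0.270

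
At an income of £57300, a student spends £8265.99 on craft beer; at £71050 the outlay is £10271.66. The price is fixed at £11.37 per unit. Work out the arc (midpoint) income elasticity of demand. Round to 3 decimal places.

1.010

With a constant price, Q₁ = 8265.99/11.37 = 727.000 and Q₂ = 10271.66/11.37 = 903.400 (equivalently, work directly with expenditure since P cancels).
Midpoint %ΔQ = (10271.66 − 8265.99)/9268.83 = 0.21639; midpoint %ΔI = (71050 − 57300)/64175 = 0.21426.
η = 0.21639 / 0.21426 = 1.010.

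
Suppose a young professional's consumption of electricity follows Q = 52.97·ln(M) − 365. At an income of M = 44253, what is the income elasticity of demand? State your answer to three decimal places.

At M = 44253: Q = 201.656.
dQ/dM = 52.97/M = 0.00119698 at this income.
η = (dQ/dM)·(M/Q) = 0.00119698 × (44253/201.656) = 0.263.

0.263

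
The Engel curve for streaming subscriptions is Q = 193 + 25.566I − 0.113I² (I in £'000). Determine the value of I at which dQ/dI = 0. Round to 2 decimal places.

113.12

dQ/dI = 25.566 − 0.226I.
The good is inferior where dQ/dI < 0. Setting dQ/dI = 0 gives I = 25.566 / 0.226 = 113.12.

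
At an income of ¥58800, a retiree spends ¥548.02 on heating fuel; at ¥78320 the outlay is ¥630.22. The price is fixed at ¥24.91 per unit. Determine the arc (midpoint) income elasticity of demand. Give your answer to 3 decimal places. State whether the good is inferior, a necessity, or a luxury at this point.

0.490 (necessity)

With a constant price, Q₁ = 548.02/24.91 = 22.000 and Q₂ = 630.22/24.91 = 25.300 (equivalently, work directly with expenditure since P cancels).
Midpoint %ΔQ = (630.22 − 548.02)/589.12 = 0.13953; midpoint %ΔI = (78320 − 58800)/68560 = 0.28471.
η = 0.13953 / 0.28471 = 0.490.
0 < η < 1 ⇒ necessity.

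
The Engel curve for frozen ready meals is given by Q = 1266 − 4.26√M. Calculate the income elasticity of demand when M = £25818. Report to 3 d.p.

-0.589

At M = 25818: Q = 581.504.
dQ/dM = -4.26/(2√M) = -0.0132562 at this income.
η = (dQ/dM)·(M/Q) = -0.0132562 × (25818/581.504) = -0.589.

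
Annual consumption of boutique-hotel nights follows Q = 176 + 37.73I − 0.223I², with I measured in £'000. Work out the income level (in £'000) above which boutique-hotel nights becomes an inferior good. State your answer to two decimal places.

84.60

dQ/dI = 37.73 − 0.446I.
The good is inferior where dQ/dI < 0. Setting dQ/dI = 0 gives I = 37.73 / 0.446 = 84.60.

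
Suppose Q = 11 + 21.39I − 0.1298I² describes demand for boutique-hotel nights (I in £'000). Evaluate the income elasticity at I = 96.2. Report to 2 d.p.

At I = 96.2: Q = 867.4917.
dQ/dI = 21.39 − 0.2596I = -3.58352.
η = (dQ/dI)·(I/Q) = -3.58352 × (96.2/867.4917) = -0.40.

-0.40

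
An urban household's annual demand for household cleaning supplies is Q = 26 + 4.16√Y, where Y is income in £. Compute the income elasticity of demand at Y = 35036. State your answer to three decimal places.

0.484

At Y = 35036: Q = 804.665.
dQ/dY = 4.16/(2√Y) = 0.0111124 at this income.
η = (dQ/dY)·(Y/Q) = 0.0111124 × (35036/804.665) = 0.484.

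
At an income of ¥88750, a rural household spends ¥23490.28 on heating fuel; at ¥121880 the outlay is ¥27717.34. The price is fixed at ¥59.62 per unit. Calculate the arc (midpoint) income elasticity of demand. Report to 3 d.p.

0.525

With a constant price, Q₁ = 23490.28/59.62 = 394.000 and Q₂ = 27717.34/59.62 = 464.900 (equivalently, work directly with expenditure since P cancels).
Midpoint %ΔQ = (27717.34 − 23490.28)/25603.81 = 0.16509; midpoint %ΔI = (121880 − 88750)/105315 = 0.31458.
η = 0.16509 / 0.31458 = 0.525.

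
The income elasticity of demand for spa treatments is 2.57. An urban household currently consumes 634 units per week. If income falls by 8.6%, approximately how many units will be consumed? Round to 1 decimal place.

493.9

%ΔQ ≈ η × %ΔI = 2.57 × (-8.6%) = -22.102%.
New Q ≈ 634 × (1 − 0.22102) = 493.9.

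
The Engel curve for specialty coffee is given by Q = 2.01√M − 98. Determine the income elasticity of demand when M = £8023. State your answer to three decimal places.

At M = 8023: Q = 82.038.
dQ/dM = 2.01/(2√M) = 0.0112201 at this income.
η = (dQ/dM)·(M/Q) = 0.0112201 × (8023/82.038) = 1.097.

1.097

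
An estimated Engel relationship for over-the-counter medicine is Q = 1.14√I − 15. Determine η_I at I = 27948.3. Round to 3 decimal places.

0.543

At I = 27948.3: Q = 175.582.
dQ/dI = 1.14/(2√I) = 0.00340955 at this income.
η = (dQ/dI)·(I/Q) = 0.00340955 × (27948.3/175.582) = 0.543.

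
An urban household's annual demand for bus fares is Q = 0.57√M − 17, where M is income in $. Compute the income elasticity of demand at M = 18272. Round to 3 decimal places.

0.642

At M = 18272: Q = 60.049.
dQ/dM = 0.57/(2√M) = 0.00210839 at this income.
η = (dQ/dM)·(M/Q) = 0.00210839 × (18272/60.049) = 0.642.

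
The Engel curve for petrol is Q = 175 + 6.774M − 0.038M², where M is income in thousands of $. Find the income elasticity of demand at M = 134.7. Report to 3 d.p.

At M = 134.7: Q = 397.9824.
dQ/dM = 6.774 − 0.076M = -3.46320.
η = (dQ/dM)·(M/Q) = -3.46320 × (134.7/397.9824) = -1.172.

-1.172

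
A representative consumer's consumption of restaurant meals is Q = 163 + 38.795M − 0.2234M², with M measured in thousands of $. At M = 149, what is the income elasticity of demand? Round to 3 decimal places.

At M = 149: Q = 983.7516.
dQ/dM = 38.795 − 0.4468M = -27.77820.
η = (dQ/dM)·(M/Q) = -27.77820 × (149/983.7516) = -4.207.

-4.207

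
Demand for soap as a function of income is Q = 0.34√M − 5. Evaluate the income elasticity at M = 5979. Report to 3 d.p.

0.617

At M = 5979: Q = 21.290.
dQ/dM = 0.34/(2√M) = 0.00219854 at this income.
η = (dQ/dM)·(M/Q) = 0.00219854 × (5979/21.290) = 0.617.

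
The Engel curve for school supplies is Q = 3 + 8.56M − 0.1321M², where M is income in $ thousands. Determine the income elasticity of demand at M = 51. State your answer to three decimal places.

-2.612

At M = 51: Q = 95.9679.
dQ/dM = 8.56 − 0.2642M = -4.91420.
η = (dQ/dM)·(M/Q) = -4.91420 × (51/95.9679) = -2.612.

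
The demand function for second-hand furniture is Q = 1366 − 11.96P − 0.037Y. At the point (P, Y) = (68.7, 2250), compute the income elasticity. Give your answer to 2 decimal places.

At P = 68.7, Y = 2250: Q = 461.098.
Holding P constant, ∂Q/∂Y = −0.037.
η_Y = (∂Q/∂Y)·(Y/Q) = -0.037 × (2250/461.098) = -0.18.

-0.18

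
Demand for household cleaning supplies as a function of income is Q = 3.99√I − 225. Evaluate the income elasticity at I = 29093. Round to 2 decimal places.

0.75

At I = 29093: Q = 455.561.
dQ/dI = 3.99/(2√I) = 0.0116963 at this income.
η = (dQ/dI)·(I/Q) = 0.0116963 × (29093/455.561) = 0.75.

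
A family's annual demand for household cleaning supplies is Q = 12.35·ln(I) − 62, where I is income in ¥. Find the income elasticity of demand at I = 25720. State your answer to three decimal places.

0.195

At I = 25720: Q = 63.415.
dQ/dI = 12.35/I = 0.000480171 at this income.
η = (dQ/dI)·(I/Q) = 0.000480171 × (25720/63.415) = 0.195.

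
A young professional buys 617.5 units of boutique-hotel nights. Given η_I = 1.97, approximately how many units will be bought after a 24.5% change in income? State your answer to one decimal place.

915.5

%ΔQ ≈ η × %ΔI = 1.97 × 24.5% = 48.265%.
New Q ≈ 617.5 × (1 + 0.48265) = 915.5.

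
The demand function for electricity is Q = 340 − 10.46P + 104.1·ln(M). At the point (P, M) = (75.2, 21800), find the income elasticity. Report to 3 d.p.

0.175

At P = 75.2, M = 21800: Q = 593.332.
Holding P constant, ∂Q/∂M = 104.1/M = 0.00477523.
η_M = (∂Q/∂M)·(M/Q) = 0.00477523 × (21800/593.332) = 0.175.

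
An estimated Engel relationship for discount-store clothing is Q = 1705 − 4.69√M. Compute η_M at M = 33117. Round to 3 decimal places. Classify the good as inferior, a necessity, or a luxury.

At M = 33117: Q = 851.510.
dQ/dM = -4.69/(2√M) = -0.012886 at this income.
η = (dQ/dM)·(M/Q) = -0.012886 × (33117/851.510) = -0.501.
Since η < 0, the good is an inferior good.

-0.501 (inferior good)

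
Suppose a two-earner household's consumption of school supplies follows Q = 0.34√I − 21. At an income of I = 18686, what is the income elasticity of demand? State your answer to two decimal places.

0.91

At I = 18686: Q = 25.477.
dQ/dI = 0.34/(2√I) = 0.00124363 at this income.
η = (dQ/dI)·(I/Q) = 0.00124363 × (18686/25.477) = 0.91.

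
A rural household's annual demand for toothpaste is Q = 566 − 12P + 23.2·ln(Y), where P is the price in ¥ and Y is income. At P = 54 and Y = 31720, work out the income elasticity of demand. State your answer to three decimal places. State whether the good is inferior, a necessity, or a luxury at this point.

0.146 (necessity)

At P = 54, Y = 31720: Q = 158.461.
Holding P constant, ∂Q/∂Y = 23.2/Y = 0.0007314.
η_Y = (∂Q/∂Y)·(Y/Q) = 0.0007314 × (31720/158.461) = 0.146.
Since 0 < η < 1, this is a necessity.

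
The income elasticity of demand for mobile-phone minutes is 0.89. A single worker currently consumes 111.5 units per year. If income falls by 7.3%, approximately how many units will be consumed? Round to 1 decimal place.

104.3

%ΔQ ≈ η × %ΔI = 0.89 × (-7.3%) = -6.497%.
New Q ≈ 111.5 × (1 − 0.06497) = 104.3.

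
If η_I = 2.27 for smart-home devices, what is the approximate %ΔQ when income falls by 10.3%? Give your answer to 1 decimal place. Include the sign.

%ΔQ ≈ η × %ΔI = 2.27 × (-10.3%) = -23.4%.

-23.4%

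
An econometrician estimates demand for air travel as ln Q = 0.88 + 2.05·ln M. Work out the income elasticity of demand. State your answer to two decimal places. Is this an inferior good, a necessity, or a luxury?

2.05 (luxury)

In a log-linear demand, the coefficient on ln M is the income elasticity.
So η = 2.05.
η > 1 ⇒ luxury.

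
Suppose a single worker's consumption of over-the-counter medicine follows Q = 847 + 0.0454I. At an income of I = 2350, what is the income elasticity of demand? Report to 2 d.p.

At I = 2350: Q = 953.690.
dQ/dI = 0.0454.
η = (dQ/dI)·(I/Q) = 0.0454 × (2350/953.690) = 0.11.

0.11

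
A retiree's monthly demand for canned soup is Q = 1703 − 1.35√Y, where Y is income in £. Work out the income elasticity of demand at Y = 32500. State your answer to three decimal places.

At Y = 32500: Q = 1459.625.
dQ/dY = -1.35/(2√Y) = -0.00374423 at this income.
η = (dQ/dY)·(Y/Q) = -0.00374423 × (32500/1459.625) = -0.083.

-0.083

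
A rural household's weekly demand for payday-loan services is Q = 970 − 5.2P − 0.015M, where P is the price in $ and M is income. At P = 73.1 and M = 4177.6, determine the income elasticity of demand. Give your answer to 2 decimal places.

At P = 73.1, M = 4177.6: Q = 527.216.
Holding P constant, ∂Q/∂M = −0.015.
η_M = (∂Q/∂M)·(M/Q) = -0.015 × (4177.6/527.216) = -0.12.

-0.12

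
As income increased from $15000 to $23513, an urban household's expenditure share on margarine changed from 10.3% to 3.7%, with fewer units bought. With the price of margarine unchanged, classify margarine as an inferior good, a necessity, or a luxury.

Quantity demanded falls as income rises, so η < 0.

inferior good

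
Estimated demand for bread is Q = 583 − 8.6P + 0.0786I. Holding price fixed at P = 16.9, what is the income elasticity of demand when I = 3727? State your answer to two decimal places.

At P = 16.9, I = 3727: Q = 730.602.
Holding P constant, ∂Q/∂I = 0.0786.
η_I = (∂Q/∂I)·(I/Q) = 0.0786 × (3727/730.602) = 0.40.

0.40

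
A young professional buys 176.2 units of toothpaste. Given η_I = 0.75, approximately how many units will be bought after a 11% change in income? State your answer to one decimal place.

190.7

%ΔQ ≈ η × %ΔI = 0.75 × 11% = 8.25%.
New Q ≈ 176.2 × (1 + 0.0825) = 190.7.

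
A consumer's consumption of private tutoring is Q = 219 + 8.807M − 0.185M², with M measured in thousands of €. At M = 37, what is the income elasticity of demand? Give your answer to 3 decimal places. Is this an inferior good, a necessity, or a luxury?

At M = 37: Q = 291.5940.
dQ/dM = 8.807 − 0.37M = -4.88300.
η = (dQ/dM)·(M/Q) = -4.88300 × (37/291.5940) = -0.620.
η < 0 ⇒ inferior good.

-0.620 (inferior good)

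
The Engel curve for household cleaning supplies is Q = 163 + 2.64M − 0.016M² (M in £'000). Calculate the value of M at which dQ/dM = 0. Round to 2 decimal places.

82.50

dQ/dM = 2.64 − 0.032M.
The good is inferior where dQ/dM < 0. Setting dQ/dM = 0 gives M = 2.64 / 0.032 = 82.50.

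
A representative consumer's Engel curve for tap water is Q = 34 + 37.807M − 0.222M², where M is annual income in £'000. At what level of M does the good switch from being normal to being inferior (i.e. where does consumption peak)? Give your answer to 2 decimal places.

dQ/dM = 37.807 − 0.444M.
The good is inferior where dQ/dM < 0. Setting dQ/dM = 0 gives M = 37.807 / 0.444 = 85.15.

85.15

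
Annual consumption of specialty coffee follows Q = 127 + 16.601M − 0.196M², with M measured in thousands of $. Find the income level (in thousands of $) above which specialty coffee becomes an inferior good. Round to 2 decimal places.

42.35

dQ/dM = 16.601 − 0.392M.
The good is inferior where dQ/dM < 0. Setting dQ/dM = 0 gives M = 16.601 / 0.392 = 42.35.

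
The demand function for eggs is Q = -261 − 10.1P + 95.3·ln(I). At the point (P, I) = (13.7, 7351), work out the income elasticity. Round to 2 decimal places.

At P = 13.7, I = 7351: Q = 449.047.
Holding P constant, ∂Q/∂I = 95.3/I = 0.0129642.
η_I = (∂Q/∂I)·(I/Q) = 0.0129642 × (7351/449.047) = 0.21.

0.21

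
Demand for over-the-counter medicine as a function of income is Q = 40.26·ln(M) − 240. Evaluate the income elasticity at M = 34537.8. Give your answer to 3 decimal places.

0.223

At M = 34537.8: Q = 180.709.
dQ/dM = 40.26/M = 0.00116568 at this income.
η = (dQ/dM)·(M/Q) = 0.00116568 × (34537.8/180.709) = 0.223.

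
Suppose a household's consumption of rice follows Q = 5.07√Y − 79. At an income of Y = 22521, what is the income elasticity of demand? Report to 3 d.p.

At Y = 22521: Q = 681.855.
dQ/dY = 5.07/(2√Y) = 0.0168921 at this income.
η = (dQ/dY)·(Y/Q) = 0.0168921 × (22521/681.855) = 0.558.

0.558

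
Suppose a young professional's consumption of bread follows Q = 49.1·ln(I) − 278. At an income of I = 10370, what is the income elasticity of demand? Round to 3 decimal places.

0.279

At I = 10370: Q = 176.012.
dQ/dI = 49.1/I = 0.00473481 at this income.
η = (dQ/dI)·(I/Q) = 0.00473481 × (10370/176.012) = 0.279.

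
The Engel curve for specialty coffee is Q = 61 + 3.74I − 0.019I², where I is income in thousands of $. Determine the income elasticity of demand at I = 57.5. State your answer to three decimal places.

At I = 57.5: Q = 213.2313.
dQ/dI = 3.74 − 0.038I = 1.55500.
η = (dQ/dI)·(I/Q) = 1.55500 × (57.5/213.2313) = 0.419.

0.419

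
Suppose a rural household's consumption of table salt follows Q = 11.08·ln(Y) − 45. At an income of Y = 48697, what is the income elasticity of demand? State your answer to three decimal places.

0.149

At Y = 48697: Q = 74.591.
dQ/dY = 11.08/Y = 0.000227529 at this income.
η = (dQ/dY)·(Y/Q) = 0.000227529 × (48697/74.591) = 0.149.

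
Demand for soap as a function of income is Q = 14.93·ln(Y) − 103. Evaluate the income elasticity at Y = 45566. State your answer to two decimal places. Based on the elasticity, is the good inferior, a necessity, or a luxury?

0.26 (necessity)

At Y = 45566: Q = 57.153.
dQ/dY = 14.93/Y = 0.000327657 at this income.
η = (dQ/dY)·(Y/Q) = 0.000327657 × (45566/57.153) = 0.26.
Since 0 < η < 1, the good is a necessity.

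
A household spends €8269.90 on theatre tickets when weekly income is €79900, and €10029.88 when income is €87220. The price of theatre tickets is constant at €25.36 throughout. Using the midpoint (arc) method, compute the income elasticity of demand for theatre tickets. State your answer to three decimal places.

With a constant price, Q₁ = 8269.90/25.36 = 326.100 and Q₂ = 10029.88/25.36 = 395.500 (equivalently, work directly with expenditure since P cancels).
Midpoint %ΔQ = (10029.88 − 8269.90)/9149.89 = 0.19235; midpoint %ΔI = (87220 − 79900)/83560 = 0.08760.
η = 0.19235 / 0.08760 = 2.196.

2.196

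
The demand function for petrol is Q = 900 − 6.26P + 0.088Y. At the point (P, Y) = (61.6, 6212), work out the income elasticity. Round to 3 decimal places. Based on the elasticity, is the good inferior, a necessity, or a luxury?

0.515 (necessity)

At P = 61.6, Y = 6212: Q = 1061.040.
Holding P constant, ∂Q/∂Y = 0.088.
η_Y = (∂Q/∂Y)·(Y/Q) = 0.088 × (6212/1061.040) = 0.515.
Since 0 < η < 1, this is a necessity.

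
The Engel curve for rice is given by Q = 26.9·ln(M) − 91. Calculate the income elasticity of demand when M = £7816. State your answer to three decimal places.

0.179

At M = 7816: Q = 150.130.
dQ/dM = 26.9/M = 0.00344166 at this income.
η = (dQ/dM)·(M/Q) = 0.00344166 × (7816/150.130) = 0.179.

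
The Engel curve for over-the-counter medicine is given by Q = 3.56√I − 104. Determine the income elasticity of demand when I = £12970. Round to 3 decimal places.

0.673

At I = 12970: Q = 301.434.
dQ/dI = 3.56/(2√I) = 0.0156297 at this income.
η = (dQ/dI)·(I/Q) = 0.0156297 × (12970/301.434) = 0.673.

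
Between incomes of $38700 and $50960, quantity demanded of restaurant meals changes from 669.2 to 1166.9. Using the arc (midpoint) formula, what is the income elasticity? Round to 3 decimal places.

ΔQ = 1166.9 − 669.2 = 497.7; midpoint Q̄ = (669.2 + 1166.9)/2 = 918.05.
ΔI = 50960 − 38700 = 12260; midpoint Ī = (38700 + 50960)/2 = 44830.
η = (ΔQ/Q̄) ÷ (ΔI/Ī) = (497.7/918.05) ÷ (12260/44830) = 1.982.

1.982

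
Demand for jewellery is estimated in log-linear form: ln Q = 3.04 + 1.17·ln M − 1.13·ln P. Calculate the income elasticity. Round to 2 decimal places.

In a log-linear demand, the coefficient on ln M is the income elasticity.
So η = 1.17.

1.17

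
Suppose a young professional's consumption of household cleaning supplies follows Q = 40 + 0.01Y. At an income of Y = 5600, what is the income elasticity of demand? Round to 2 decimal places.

0.58

At Y = 5600: Q = 96.000.
dQ/dY = 0.01.
η = (dQ/dY)·(Y/Q) = 0.01 × (5600/96.000) = 0.58.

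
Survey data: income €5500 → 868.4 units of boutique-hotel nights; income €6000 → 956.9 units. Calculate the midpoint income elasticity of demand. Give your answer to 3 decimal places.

ΔQ = 956.9 − 868.4 = 88.5; midpoint Q̄ = (868.4 + 956.9)/2 = 912.65.
ΔI = 6000 − 5500 = 500; midpoint Ī = (5500 + 6000)/2 = 5750.
η = (ΔQ/Q̄) ÷ (ΔI/Ī) = (88.5/912.65) ÷ (500/5750) = 1.115.

1.115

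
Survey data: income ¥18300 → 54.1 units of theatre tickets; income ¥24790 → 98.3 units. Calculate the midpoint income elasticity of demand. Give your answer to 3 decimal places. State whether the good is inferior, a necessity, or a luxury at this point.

1.926 (luxury)

ΔQ = 98.3 − 54.1 = 44.2; midpoint Q̄ = (54.1 + 98.3)/2 = 76.2.
ΔI = 24790 − 18300 = 6490; midpoint Ī = (18300 + 24790)/2 = 21545.
η = (ΔQ/Q̄) ÷ (ΔI/Ī) = (44.2/76.2) ÷ (6490/21545) = 1.926.
η > 1 ⇒ luxury.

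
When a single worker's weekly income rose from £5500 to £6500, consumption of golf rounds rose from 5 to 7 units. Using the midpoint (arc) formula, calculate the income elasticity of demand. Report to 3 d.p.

2.000

ΔQ = 7 − 5 = 2; midpoint Q̄ = (5 + 7)/2 = 6.
ΔI = 6500 − 5500 = 1000; midpoint Ī = (5500 + 6500)/2 = 6000.
η = (ΔQ/Q̄) ÷ (ΔI/Ī) = (2/6) ÷ (1000/6000) = 2.000.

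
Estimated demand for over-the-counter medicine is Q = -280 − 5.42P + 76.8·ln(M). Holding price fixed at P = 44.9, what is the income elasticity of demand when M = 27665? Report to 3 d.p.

At P = 44.9, M = 27665: Q = 262.147.
Holding P constant, ∂Q/∂M = 76.8/M = 0.00277607.
η_M = (∂Q/∂M)·(M/Q) = 0.00277607 × (27665/262.147) = 0.293.

0.293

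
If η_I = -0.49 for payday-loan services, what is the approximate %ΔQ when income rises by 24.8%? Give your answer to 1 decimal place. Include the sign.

-12.2%

%ΔQ ≈ η × %ΔI = -0.49 × 24.8% = -12.2%.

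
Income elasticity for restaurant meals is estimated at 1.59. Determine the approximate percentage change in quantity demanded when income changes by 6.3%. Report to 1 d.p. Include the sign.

10.0%

%ΔQ ≈ η × %ΔI = 1.59 × 6.3% = 10.0%.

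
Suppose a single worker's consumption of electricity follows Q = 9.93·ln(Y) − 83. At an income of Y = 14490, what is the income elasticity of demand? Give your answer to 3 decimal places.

At Y = 14490: Q = 12.141.
dQ/dY = 9.93/Y = 0.0006853 at this income.
η = (dQ/dY)·(Y/Q) = 0.0006853 × (14490/12.141) = 0.818.

0.818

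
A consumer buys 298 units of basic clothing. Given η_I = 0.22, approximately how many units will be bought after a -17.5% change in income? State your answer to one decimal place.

%ΔQ ≈ η × %ΔI = 0.22 × (-17.5%) = -3.85%.
New Q ≈ 298 × (1 − 0.0385) = 286.5.

286.5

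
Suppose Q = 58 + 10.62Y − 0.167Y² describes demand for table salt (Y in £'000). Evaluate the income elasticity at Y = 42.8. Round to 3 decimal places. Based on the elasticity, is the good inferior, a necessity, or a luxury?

At Y = 42.8: Q = 206.6187.
dQ/dY = 10.62 − 0.334Y = -3.67520.
η = (dQ/dY)·(Y/Q) = -3.67520 × (42.8/206.6187) = -0.761.
η < 0 ⇒ inferior good.

-0.761 (inferior good)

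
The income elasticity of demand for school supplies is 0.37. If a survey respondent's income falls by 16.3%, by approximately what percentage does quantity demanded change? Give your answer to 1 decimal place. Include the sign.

%ΔQ ≈ η × %ΔI = 0.37 × (-16.3%) = -6.0%.

-6.0%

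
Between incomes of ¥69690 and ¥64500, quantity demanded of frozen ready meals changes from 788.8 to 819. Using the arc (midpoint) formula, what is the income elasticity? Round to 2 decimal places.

ΔQ = 819 − 788.8 = 30.2; midpoint Q̄ = (788.8 + 819)/2 = 803.9.
ΔI = 64500 − 69690 = -5190; midpoint Ī = (69690 + 64500)/2 = 67095.
η = (ΔQ/Q̄) ÷ (ΔI/Ī) = (30.2/803.9) ÷ (-5190/67095) = -0.49.

-0.49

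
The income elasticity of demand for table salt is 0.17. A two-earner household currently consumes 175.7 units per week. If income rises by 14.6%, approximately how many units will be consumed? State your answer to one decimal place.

%ΔQ ≈ η × %ΔI = 0.17 × 14.6% = 2.482%.
New Q ≈ 175.7 × (1 + 0.02482) = 180.1.

180.1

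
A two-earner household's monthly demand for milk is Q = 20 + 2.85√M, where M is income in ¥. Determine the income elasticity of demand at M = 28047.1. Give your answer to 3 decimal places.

At M = 28047.1: Q = 497.297.
dQ/dM = 2.85/(2√M) = 0.00850885 at this income.
η = (dQ/dM)·(M/Q) = 0.00850885 × (28047.1/497.297) = 0.480.

0.480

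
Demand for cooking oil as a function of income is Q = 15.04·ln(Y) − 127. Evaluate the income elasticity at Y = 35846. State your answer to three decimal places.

At Y = 35846: Q = 30.724.
dQ/dY = 15.04/Y = 0.000419573 at this income.
η = (dQ/dY)·(Y/Q) = 0.000419573 × (35846/30.724) = 0.490.

0.490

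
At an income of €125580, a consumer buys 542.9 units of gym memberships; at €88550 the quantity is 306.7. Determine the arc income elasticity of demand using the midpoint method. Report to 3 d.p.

ΔQ = 306.7 − 542.9 = -236.2; midpoint Q̄ = (542.9 + 306.7)/2 = 424.8.
ΔI = 88550 − 125580 = -37030; midpoint Ī = (125580 + 88550)/2 = 107065.
η = (ΔQ/Q̄) ÷ (ΔI/Ī) = (-236.2/424.8) ÷ (-37030/107065) = 1.608.

1.608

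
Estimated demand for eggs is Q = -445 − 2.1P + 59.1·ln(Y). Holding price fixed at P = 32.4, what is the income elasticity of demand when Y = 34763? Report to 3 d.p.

0.563

At P = 32.4, Y = 34763: Q = 104.928.
Holding P constant, ∂Q/∂Y = 59.1/Y = 0.00170008.
η_Y = (∂Q/∂Y)·(Y/Q) = 0.00170008 × (34763/104.928) = 0.563.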